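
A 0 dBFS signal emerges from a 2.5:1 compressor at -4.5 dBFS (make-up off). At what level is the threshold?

-7.5 dBFS

Let T be the threshold. Output overshoot = (input overshoot)/R, so -4.5 − T = (0 − T)/2.5.
2.5·(-4.5 − T) = 0 − T → 1.5·T = -11.25 − 0 = -11.25.
T = -11.25/1.5 = -7.5 dBFS.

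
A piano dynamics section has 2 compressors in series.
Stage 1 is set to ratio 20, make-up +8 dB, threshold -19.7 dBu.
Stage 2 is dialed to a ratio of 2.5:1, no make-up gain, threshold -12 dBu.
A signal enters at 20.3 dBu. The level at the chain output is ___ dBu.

-11.08 dBu

Stage 1: 40 dB above -19.7 dBu, reduced 20:1 to 2 dB above → -17.7 dBu; +8 dB make-up → -9.7 dBu.
Stage 2: 2.3 dB above -12 dBu, reduced 2.5:1 to 0.92 dB above → -11.08 dBu.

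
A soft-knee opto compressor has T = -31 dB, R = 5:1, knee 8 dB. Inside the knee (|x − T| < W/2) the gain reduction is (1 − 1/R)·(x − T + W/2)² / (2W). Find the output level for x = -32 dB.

-32.45 dB

x − T + W/2 = -32 − (-31) + 4 = 3.
GR = (1 − 1/5) × 3² / 16 = 0.8 × 9 / 16 = 0.45 dB.
Output = -32 − 0.45 = -32.45 dB.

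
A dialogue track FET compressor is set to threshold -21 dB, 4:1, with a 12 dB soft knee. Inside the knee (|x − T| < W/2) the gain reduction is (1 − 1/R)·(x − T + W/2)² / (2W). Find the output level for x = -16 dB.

-19.78125 dB

x − T + W/2 = -16 − (-21) + 6 = 11.
GR = (1 − 1/4) × 11² / 24 = 0.75 × 121 / 24 = 3.78125 dB.
Output = -16 − 3.78125 = -19.78125 dB.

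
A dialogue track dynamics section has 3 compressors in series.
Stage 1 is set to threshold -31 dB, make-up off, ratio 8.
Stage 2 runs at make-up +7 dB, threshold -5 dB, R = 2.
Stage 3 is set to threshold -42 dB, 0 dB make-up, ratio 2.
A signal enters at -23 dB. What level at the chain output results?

-32.5 dB

Stage 1: overshoot 8 dB → 8/8 = 1 dB → -30 dB.
Stage 2: -30 dB ≤ -5 dB, so stage 2 doesn't engage; make-up brings it to -23 dB.
Stage 3: overshoot 19 dB → 19/2 = 9.5 dB → -32.5 dB.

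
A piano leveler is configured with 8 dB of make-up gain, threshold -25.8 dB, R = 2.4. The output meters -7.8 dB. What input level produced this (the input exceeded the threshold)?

-1.8 dB

Stripping the +8 dB make-up gives -15.8 dB at the gain stage.
Post-compression overshoot = -15.8 − (-25.8) = 10 dB.
Before 2.4:1 compression the overshoot was 10 × 2.4 = 24 dB, so input = -25.8 + 24 = -1.8 dB.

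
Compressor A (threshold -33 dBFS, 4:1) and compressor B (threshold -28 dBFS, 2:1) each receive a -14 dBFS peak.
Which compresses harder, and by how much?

A, by 7.25 dB

A: GR = 19 − 19/4 = 14.25 dB.
B: GR = 14 − 14/2 = 7 dB.
A reduces 7.25 dB more.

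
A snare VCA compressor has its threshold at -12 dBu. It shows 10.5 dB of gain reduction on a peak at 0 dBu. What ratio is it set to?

8:1

Input overshoot = 0 − (-12) = 12 dB.
Output overshoot = 12 − 10.5 = 1.5 dB.
Ratio = input overshoot / output overshoot = 12 / 1.5 = 8.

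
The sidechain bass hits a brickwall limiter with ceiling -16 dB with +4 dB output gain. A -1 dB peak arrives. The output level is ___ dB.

-12 dB

A brickwall limiter is an ∞:1 compressor: any input above the ceiling is clamped to -16 dB.
Output gain then adds 4 dB: -16 + 4 = -12 dB.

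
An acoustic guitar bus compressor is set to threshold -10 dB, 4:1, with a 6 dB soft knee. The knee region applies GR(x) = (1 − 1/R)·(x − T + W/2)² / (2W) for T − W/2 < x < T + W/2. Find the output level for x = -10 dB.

-10.5625 dB

x − T + W/2 = -10 − (-10) + 3 = 3.
GR = (1 − 1/4) × 3² / 12 = 0.75 × 9 / 12 = 0.5625 dB.
Output = -10 − 0.5625 = -10.5625 dB.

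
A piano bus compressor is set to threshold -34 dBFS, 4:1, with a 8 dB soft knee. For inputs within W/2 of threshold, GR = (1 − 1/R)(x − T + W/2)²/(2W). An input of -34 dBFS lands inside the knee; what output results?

x − T + W/2 = -34 − (-34) + 4 = 4.
GR = (1 − 1/4) × 4² / 16 = 0.75 × 16 / 16 = 0.75 dB.
Output = -34 − 0.75 = -34.75 dBFS.

-34.75 dBFS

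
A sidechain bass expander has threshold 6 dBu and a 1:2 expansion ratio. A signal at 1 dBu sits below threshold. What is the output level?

Undershoot = 6 − 1 = 5 dB.
At 1:2, that expands to 10 dB under threshold.
Output = 6 − 10 = -4 dBu.

-4 dBu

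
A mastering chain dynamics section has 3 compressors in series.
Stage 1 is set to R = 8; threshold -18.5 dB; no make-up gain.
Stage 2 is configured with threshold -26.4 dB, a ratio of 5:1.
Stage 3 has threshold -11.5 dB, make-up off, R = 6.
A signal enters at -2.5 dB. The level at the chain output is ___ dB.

-24.42 dB

Stage 1: 16 dB above -18.5 dB, reduced 8:1 to 2 dB above → -16.5 dB.
Stage 2: overshoot 9.9 dB → 9.9/5 = 1.98 dB → -24.42 dB.
Stage 3: -24.42 dB is at or below the -11.5 dB threshold — no compression; output -24.42 dB.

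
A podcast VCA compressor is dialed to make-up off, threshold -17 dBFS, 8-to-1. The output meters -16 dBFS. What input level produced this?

The compressed level sits -16 − (-17) = 1 dB over threshold.
Undo the ratio: input overshoot = 1 × 8 = 8 dB, giving input = -9 dBFS.

-9 dBFS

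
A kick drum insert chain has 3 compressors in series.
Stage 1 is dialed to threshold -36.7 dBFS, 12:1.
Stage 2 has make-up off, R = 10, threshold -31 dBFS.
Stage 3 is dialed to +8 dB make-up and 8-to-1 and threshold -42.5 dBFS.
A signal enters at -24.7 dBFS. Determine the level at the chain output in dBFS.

-33.65 dBFS

Stage 1: -24.7 dBFS is 12 dB over -36.7 dBFS; at 12:1 that becomes 1 dB over, giving -35.7 dBFS.
Stage 2: below threshold (-35.7 ≤ -31); passes unchanged; output -35.7 dBFS.
Stage 3: 6.8 dB above -42.5 dBFS, reduced 8:1 to 0.85 dB above → -41.65 dBFS; +8 dB make-up → -33.65 dBFS.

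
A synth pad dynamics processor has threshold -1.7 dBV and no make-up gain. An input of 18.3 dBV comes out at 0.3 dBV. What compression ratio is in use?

10:1

Input overshoot = 18.3 − (-1.7) = 20 dB; output overshoot = 0.3 − (-1.7) = 2 dB.
Ratio = 20 / 2 = 10.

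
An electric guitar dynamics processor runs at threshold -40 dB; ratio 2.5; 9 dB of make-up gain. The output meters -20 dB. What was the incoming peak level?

-12.5 dB

Before make-up, the level was -20 − 9 = -29 dB.
Post-compression overshoot = -29 − (-40) = 11 dB.
Undo the ratio: input overshoot = 11 × 2.5 = 27.5 dB, giving input = -12.5 dB.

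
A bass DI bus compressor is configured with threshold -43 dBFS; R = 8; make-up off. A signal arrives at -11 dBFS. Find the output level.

-11 dBFS sits 32 dB over threshold.
The 32 dB excess becomes 4 dB after 8:1 reduction.
Output = -43 + 4 = -39 dBFS.

-39 dBFS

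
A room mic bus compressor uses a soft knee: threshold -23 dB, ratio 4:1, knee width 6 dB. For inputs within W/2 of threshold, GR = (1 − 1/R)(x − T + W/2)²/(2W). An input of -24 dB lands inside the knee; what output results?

-24.25 dB

x − T + W/2 = -24 − (-23) + 3 = 2.
GR = (1 − 1/4) × 2² / 12 = 0.75 × 4 / 12 = 0.25 dB.
Output = -24 − 0.25 = -24.25 dB.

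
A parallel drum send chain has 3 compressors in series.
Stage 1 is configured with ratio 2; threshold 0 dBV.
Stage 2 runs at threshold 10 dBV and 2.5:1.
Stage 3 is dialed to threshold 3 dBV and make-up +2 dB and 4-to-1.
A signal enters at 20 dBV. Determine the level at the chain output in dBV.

Stage 1: 20 dB above 0 dBV, reduced 2:1 to 10 dB above → 10 dBV.
Stage 2: 10 dBV is at or below the 10 dBV threshold — no compression; output 10 dBV.
Stage 3: 7 dB above 3 dBV, reduced 4:1 to 1.75 dB above → 4.75 dBV; +2 dB make-up → 6.75 dBV.

6.75 dBV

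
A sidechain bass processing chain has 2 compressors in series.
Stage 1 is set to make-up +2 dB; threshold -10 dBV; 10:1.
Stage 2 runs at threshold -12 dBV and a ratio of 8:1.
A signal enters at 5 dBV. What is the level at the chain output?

Stage 1: overshoot 15 dB → 15/10 = 1.5 dB → -8.5 dBV; +2 dB make-up → -6.5 dBV.
Stage 2: 5.5 dB above -12 dBV, reduced 8:1 to 0.6875 dB above → -11.3125 dBV.

-11.3125 dBV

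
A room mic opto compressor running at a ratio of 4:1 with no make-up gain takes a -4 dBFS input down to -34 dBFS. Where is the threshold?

Input is 40 dB above T (since output overshoot × R = input overshoot: (-34 − T)·4 = -4 − T gives T = -44 dBFS).
Check: -44 + (-4 − (-44))/4 = -44 + 10 = -34 dBFS. ✓

-44 dBFS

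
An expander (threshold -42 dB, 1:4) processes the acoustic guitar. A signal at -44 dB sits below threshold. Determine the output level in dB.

-50 dB

Below threshold, a 1:4 expander applies gain = (4−1)×(T − x) of attenuation.
(4−1) × 2 = 6 dB, so output = -44 − 6 = -50 dB.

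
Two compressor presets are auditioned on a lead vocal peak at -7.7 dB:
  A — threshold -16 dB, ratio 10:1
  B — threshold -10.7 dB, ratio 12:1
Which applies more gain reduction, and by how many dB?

A, by 4.72 dB

A: overshoot 8.3 dB → output overshoot 0.83 dB → GR 7.47 dB.
B: overshoot 3 dB → output overshoot 0.25 dB → GR 2.75 dB.
Difference: 4.72 dB in favour of A.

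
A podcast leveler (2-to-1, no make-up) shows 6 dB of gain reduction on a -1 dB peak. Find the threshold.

Gain reduction = -1 − (-7) = 6 dB; output overshoot = GR / (R − 1) = 6 / 1 = 6 dB.
Threshold = output − output overshoot = -7 − 6 = -13 dB.

-13 dB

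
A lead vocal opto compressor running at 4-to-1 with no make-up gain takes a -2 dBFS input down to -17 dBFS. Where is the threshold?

-22 dBFS

Let T be the threshold. Output overshoot = (input overshoot)/R, so -17 − T = (-2 − T)/4.
4·(-17 − T) = -2 − T → 3·T = -68 − (-2) = -66.
T = -66/3 = -22 dBFS.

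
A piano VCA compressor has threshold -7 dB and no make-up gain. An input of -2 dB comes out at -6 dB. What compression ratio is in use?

Input overshoot = -2 − (-7) = 5 dB; output overshoot = -6 − (-7) = 1 dB.
Ratio = 5 / 1 = 5.

5:1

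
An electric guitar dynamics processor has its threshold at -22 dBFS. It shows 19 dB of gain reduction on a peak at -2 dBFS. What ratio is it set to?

20:1

Input overshoot = -2 − (-22) = 20 dB.
Output overshoot = 20 − 19 = 1 dB.
Ratio = input overshoot / output overshoot = 20 / 1 = 20.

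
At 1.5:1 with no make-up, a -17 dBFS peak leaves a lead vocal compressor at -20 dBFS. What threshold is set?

Input is 9 dB above T (since output overshoot × R = input overshoot: (-20 − T)·1.5 = -17 − T gives T = -26 dBFS).
Check: -26 + (-17 − (-26))/1.5 = -26 + 6 = -20 dBFS. ✓

-26 dBFS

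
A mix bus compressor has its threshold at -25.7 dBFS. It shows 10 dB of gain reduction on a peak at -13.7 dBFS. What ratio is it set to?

6:1

Input overshoot = -13.7 − (-25.7) = 12 dB.
Output overshoot = 12 − 10 = 2 dB.
Ratio = input overshoot / output overshoot = 12 / 2 = 6.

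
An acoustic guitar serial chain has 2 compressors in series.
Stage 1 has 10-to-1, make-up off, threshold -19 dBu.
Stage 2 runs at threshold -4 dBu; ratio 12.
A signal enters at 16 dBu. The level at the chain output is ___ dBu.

-15.5 dBu

Stage 1: overshoot 35 dB → 35/10 = 3.5 dB → -15.5 dBu.
Stage 2: -15.5 dBu is at or below the -4 dBu threshold — no compression; output -15.5 dBu.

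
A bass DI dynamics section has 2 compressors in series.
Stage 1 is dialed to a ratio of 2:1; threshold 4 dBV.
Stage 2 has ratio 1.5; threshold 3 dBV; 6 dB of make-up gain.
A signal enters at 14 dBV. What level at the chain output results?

13 dBV

Stage 1: 14 dBV is 10 dB over 4 dBV; at 2:1 that becomes 5 dB over, giving 9 dBV.
Stage 2: 9 dBV is 6 dB over 3 dBV; at 1.5:1 that becomes 4 dB over, giving 7 dBV; +6 dB make-up → 13 dBV.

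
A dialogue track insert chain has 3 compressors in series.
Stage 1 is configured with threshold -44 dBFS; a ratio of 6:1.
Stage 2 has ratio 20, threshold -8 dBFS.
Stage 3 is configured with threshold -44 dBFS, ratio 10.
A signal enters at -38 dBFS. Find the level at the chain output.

Stage 1: -38 dBFS is 6 dB over -44 dBFS; at 6:1 that becomes 1 dB over, giving -43 dBFS.
Stage 2: below threshold (-43 ≤ -8); passes unchanged; output -43 dBFS.
Stage 3: 1 dB above -44 dBFS, reduced 10:1 to 0.1 dB above → -43.9 dBFS.

-43.9 dBFS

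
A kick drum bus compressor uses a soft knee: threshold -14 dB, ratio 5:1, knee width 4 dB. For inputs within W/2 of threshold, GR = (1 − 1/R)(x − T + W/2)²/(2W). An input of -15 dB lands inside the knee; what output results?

x − T + W/2 = -15 − (-14) + 2 = 1.
GR = (1 − 1/5) × 1² / 8 = 0.8 × 1 / 8 = 0.1 dB.
Output = -15 − 0.1 = -15.1 dB.

-15.1 dB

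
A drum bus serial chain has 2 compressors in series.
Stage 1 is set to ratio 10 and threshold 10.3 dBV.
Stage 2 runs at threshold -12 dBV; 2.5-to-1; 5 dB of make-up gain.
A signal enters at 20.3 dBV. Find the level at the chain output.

Stage 1: 20.3 dBV is 10 dB over 10.3 dBV; at 10:1 that becomes 1 dB over, giving 11.3 dBV.
Stage 2: 23.3 dB above -12 dBV, reduced 2.5:1 to 9.32 dB above → -2.68 dBV; +5 dB make-up → 2.32 dBV.

2.32 dBV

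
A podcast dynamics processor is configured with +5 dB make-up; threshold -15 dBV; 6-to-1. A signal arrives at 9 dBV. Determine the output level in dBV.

Overshoot: 9 − (-15) = 24 dB.
At 6:1 the overshoot is divided by 6, leaving 4 dB above threshold.
That puts the output at -11 dBV; make-up adds 5 dB, giving -6 dBV.

-6 dBV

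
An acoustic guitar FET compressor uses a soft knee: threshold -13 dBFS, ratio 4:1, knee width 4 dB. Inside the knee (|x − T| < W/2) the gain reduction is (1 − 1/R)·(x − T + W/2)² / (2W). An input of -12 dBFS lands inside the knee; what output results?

x − T + W/2 = -12 − (-13) + 2 = 3.
GR = (1 − 1/4) × 3² / 8 = 0.75 × 9 / 8 = 0.84375 dB.
Output = -12 − 0.84375 = -12.84375 dBFS.

-12.84375 dBFS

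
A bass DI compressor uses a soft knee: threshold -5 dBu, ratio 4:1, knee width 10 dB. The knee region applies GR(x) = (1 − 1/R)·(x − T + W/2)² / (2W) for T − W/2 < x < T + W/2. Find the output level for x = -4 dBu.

-5.35 dBu

x − T + W/2 = -4 − (-5) + 5 = 6.
GR = (1 − 1/4) × 6² / 20 = 0.75 × 36 / 20 = 1.35 dB.
Output = -4 − 1.35 = -5.35 dBu.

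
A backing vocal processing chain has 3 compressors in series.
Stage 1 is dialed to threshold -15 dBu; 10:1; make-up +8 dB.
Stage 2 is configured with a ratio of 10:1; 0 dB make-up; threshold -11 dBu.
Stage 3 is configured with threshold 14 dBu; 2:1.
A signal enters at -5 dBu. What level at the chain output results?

Stage 1: overshoot 10 dB → 10/10 = 1 dB → -14 dBu; +8 dB make-up → -6 dBu.
Stage 2: 5 dB above -11 dBu, reduced 10:1 to 0.5 dB above → -10.5 dBu.
Stage 3: -10.5 dBu ≤ 14 dBu, so stage 3 doesn't engage; output -10.5 dBu.

-10.5 dBu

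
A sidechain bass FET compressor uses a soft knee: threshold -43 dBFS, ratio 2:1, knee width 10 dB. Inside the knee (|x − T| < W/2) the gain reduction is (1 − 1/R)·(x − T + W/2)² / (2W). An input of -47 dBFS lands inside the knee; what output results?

-47.025 dBFS

x − T + W/2 = -47 − (-43) + 5 = 1.
GR = (1 − 1/2) × 1² / 20 = 0.5 × 1 / 20 = 0.025 dB.
Output = -47 − 0.025 = -47.025 dBFS.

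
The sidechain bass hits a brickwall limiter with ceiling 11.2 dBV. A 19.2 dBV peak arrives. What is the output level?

11.2 dBV

A brickwall limiter is an ∞:1 compressor: any input above the ceiling is clamped to 11.2 dBV.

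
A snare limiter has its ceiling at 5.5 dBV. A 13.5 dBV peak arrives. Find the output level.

The limiter clamps the peak to its 5.5 dBV ceiling.

5.5 dBV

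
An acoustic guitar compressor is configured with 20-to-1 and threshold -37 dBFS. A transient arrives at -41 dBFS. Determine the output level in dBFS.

-41 dBFS

-41 dBFS is 4 dB below the -37 dBFS threshold, so no gain reduction is applied.
Output = input = -41 dBFS.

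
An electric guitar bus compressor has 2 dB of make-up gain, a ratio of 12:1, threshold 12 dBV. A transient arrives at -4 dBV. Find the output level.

-4 dBV is 16 dB below the 12 dBV threshold, so no gain reduction is applied.
Make-up gain adds 2 dB: -4 + 2 = -2 dBV.

-2 dBV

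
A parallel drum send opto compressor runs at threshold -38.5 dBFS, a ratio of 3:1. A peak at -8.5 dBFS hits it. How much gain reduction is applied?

The signal is 30 dB above threshold.
At 3:1, output sits 30/3 = 10 dB above threshold.
So the signal is attenuated by 30 − 10 = 20 dB.

20 dB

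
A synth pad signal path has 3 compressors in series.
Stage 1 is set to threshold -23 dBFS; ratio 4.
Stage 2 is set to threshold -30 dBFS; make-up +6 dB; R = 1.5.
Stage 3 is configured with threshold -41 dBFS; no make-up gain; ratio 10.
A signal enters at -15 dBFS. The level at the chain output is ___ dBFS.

Stage 1: overshoot 8 dB → 8/4 = 2 dB → -21 dBFS.
Stage 2: overshoot 9 dB → 9/1.5 = 6 dB → -24 dBFS; +6 dB make-up → -18 dBFS.
Stage 3: -18 dBFS is 23 dB over -41 dBFS; at 10:1 that becomes 2.3 dB over, giving -38.7 dBFS.

-38.7 dBFS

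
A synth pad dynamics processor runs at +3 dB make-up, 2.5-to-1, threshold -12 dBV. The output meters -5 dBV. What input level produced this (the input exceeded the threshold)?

-2 dBV

Remove make-up: -5 − 3 = -8 dBV.
The compressed level sits -8 − (-12) = 4 dB over threshold.
Input overshoot = R × output overshoot = 10 dB → input = -12 + 10 = -2 dBV.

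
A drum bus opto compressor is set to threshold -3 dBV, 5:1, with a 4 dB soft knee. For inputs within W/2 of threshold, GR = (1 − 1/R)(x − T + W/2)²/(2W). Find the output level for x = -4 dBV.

x − T + W/2 = -4 − (-3) + 2 = 1.
GR = (1 − 1/5) × 1² / 8 = 0.8 × 1 / 8 = 0.1 dB.
Output = -4 − 0.1 = -4.1 dBV.

-4.1 dBV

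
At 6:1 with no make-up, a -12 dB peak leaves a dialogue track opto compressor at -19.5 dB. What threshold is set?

-21 dB

Let T be the threshold. Output overshoot = (input overshoot)/R, so -19.5 − T = (-12 − T)/6.
6·(-19.5 − T) = -12 − T → 5·T = -117 − (-12) = -105.
T = -105/5 = -21 dB.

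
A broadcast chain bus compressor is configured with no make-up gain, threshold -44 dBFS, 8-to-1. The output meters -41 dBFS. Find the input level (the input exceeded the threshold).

-20 dBFS

That's 3 dB above the -44 dBFS threshold.
Input overshoot = R × output overshoot = 24 dB → input = -44 + 24 = -20 dBFS.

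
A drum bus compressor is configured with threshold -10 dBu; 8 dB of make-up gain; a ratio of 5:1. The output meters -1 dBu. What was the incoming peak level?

Remove make-up: -1 − 8 = -9 dBu.
Post-compression overshoot = -9 − (-10) = 1 dB.
Undo the ratio: input overshoot = 1 × 5 = 5 dB, giving input = -5 dBu.

-5 dBu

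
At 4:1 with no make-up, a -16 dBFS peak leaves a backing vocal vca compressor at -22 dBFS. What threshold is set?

Let T be the threshold. Output overshoot = (input overshoot)/R, so -22 − T = (-16 − T)/4.
4·(-22 − T) = -16 − T → 3·T = -88 − (-16) = -72.
T = -72/3 = -24 dBFS.

-24 dBFS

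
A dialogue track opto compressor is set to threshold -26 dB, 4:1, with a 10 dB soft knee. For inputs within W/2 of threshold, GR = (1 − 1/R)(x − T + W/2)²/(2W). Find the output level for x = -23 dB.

x − T + W/2 = -23 − (-26) + 5 = 8.
GR = (1 − 1/4) × 8² / 20 = 0.75 × 64 / 20 = 2.4 dB.
Output = -23 − 2.4 = -25.4 dB.

-25.4 dB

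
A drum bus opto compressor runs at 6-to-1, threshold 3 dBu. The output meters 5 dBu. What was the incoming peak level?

15 dBu

Post-compression overshoot = 5 − 3 = 2 dB.
Input overshoot = R × output overshoot = 12 dB → input = 3 + 12 = 15 dBu.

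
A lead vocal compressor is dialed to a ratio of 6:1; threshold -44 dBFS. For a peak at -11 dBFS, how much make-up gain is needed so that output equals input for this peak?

Without make-up, output = threshold + overshoot/6 = -44 + 5.5 = -38.5 dBFS.
Gap to target: 27.5 dB.

27.5 dB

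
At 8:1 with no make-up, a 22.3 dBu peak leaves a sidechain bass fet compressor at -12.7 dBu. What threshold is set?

-17.7 dBu

Let T be the threshold. Output overshoot = (input overshoot)/R, so -12.7 − T = (22.3 − T)/8.
8·(-12.7 − T) = 22.3 − T → 7·T = -101.6 − 22.3 = -123.9.
T = -123.9/7 = -17.7 dBu.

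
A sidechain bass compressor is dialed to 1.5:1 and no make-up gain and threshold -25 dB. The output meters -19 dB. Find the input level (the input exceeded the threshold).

-16 dB

Post-compression overshoot = -19 − (-25) = 6 dB.
Before 1.5:1 compression the overshoot was 6 × 1.5 = 9 dB, so input = -25 + 9 = -16 dB.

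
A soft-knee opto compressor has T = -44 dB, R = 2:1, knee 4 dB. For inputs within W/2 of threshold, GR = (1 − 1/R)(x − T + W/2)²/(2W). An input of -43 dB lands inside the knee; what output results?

-43.5625 dB

x − T + W/2 = -43 − (-44) + 2 = 3.
GR = (1 − 1/2) × 3² / 8 = 0.5 × 9 / 8 = 0.5625 dB.
Output = -43 − 0.5625 = -43.5625 dB.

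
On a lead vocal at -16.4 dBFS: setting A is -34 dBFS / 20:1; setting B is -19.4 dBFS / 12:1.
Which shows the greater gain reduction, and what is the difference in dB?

A: 17.6 dB over, compressed to 0.88 dB over, so 16.72 dB of GR.
B: 3 dB over, compressed to 0.25 dB over, so 2.75 dB of GR.
A applies 13.97 dB more gain reduction.

A, by 13.97 dB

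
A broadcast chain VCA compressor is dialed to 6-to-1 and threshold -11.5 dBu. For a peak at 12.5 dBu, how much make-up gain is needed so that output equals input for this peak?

20 dB

Overshoot 24 dB → 24/6 = 4 dB after compression, so the compressed level is -11.5 + 4 = -7.5 dBu.
Make-up = target − compressed = 12.5 − (-7.5) = 20 dB.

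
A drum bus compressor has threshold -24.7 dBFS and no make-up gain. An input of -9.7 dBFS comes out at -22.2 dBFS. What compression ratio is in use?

6:1

Input overshoot = -9.7 − (-24.7) = 15 dB; output overshoot = -22.2 − (-24.7) = 2.5 dB.
Ratio = 15 / 2.5 = 6.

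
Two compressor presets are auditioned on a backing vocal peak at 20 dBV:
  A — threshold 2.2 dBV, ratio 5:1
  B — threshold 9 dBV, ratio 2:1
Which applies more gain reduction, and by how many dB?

A, by 8.74 dB

A: GR = 17.8 − 17.8/5 = 14.24 dB.
B: GR = 11 − 11/2 = 5.5 dB.
A applies 8.74 dB more gain reduction.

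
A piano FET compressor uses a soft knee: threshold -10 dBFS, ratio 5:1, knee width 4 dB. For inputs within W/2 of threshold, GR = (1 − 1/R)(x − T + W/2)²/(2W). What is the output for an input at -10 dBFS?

x − T + W/2 = -10 − (-10) + 2 = 2.
GR = (1 − 1/5) × 2² / 8 = 0.8 × 4 / 8 = 0.4 dB.
Output = -10 − 0.4 = -10.4 dBFS.

-10.4 dBFS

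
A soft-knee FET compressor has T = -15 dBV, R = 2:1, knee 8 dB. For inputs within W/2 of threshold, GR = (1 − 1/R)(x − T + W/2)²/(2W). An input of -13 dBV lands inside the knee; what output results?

x − T + W/2 = -13 − (-15) + 4 = 6.
GR = (1 − 1/2) × 6² / 16 = 0.5 × 36 / 16 = 1.125 dB.
Output = -13 − 1.125 = -14.125 dBV.

-14.125 dBV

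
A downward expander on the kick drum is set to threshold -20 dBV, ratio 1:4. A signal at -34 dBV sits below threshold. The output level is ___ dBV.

-76 dBV

Undershoot = (-20) − (-34) = 14 dB.
At 1:4, that expands to 56 dB under threshold.
Output = -20 − 56 = -76 dBV.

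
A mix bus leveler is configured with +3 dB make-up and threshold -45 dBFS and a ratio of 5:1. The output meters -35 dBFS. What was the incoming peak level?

-10 dBFS

Stripping the +3 dB make-up gives -38 dBFS at the gain stage.
The compressed level sits -38 − (-45) = 7 dB over threshold.
Input overshoot = R × output overshoot = 35 dB → input = -45 + 35 = -10 dBFS.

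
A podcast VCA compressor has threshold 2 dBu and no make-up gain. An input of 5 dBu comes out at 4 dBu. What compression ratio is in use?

1.5:1

Input overshoot = 5 − 2 = 3 dB; output overshoot = 4 − 2 = 2 dB.
Ratio = 3 / 2 = 1.5.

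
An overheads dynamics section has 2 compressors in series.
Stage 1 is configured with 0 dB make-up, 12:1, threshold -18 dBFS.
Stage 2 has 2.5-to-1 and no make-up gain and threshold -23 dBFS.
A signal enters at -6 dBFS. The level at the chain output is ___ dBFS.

Stage 1: 12 dB above -18 dBFS, reduced 12:1 to 1 dB above → -17 dBFS.
Stage 2: -17 dBFS is 6 dB over -23 dBFS; at 2.5:1 that becomes 2.4 dB over, giving -20.6 dBFS.

-20.6 dBFS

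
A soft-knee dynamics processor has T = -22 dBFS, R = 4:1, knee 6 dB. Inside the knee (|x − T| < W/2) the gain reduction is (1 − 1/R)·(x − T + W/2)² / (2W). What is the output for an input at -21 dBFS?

-22 dBFS

x − T + W/2 = -21 − (-22) + 3 = 4.
GR = (1 − 1/4) × 4² / 12 = 0.75 × 16 / 12 = 1 dB.
Output = -21 − 1 = -22 dBFS.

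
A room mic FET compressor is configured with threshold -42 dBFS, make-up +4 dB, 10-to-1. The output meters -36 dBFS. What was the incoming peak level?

Remove make-up: -36 − 4 = -40 dBFS.
Post-compression overshoot = -40 − (-42) = 2 dB.
Input overshoot = R × output overshoot = 20 dB → input = -42 + 20 = -22 dBFS.

-22 dBFS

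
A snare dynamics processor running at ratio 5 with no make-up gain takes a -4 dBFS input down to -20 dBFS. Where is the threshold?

-24 dBFS

Let T be the threshold. Output overshoot = (input overshoot)/R, so -20 − T = (-4 − T)/5.
5·(-20 − T) = -4 − T → 4·T = -100 − (-4) = -96.
T = -96/4 = -24 dBFS.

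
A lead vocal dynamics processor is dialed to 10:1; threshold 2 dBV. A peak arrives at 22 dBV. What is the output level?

4 dBV

Overshoot: 22 − 2 = 20 dB.
At 10:1 the overshoot is divided by 10, leaving 2 dB above threshold.
Output = 2 + 2 = 4 dBV.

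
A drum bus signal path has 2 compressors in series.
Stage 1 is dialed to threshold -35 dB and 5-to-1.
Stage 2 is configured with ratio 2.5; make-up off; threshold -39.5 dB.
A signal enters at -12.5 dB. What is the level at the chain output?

-35.9 dB

Stage 1: -12.5 dB is 22.5 dB over -35 dB; at 5:1 that becomes 4.5 dB over, giving -30.5 dB.
Stage 2: 9 dB above -39.5 dB, reduced 2.5:1 to 3.6 dB above → -35.9 dB.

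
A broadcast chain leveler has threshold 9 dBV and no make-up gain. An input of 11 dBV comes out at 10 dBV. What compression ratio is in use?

2:1

Input overshoot = 11 − 9 = 2 dB; output overshoot = 10 − 9 = 1 dB.
Ratio = 2 / 1 = 2.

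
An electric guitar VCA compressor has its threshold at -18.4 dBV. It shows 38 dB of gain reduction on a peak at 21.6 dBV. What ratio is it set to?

Input overshoot = 21.6 − (-18.4) = 40 dB.
Output overshoot = 40 − 38 = 2 dB.
Ratio = input overshoot / output overshoot = 40 / 2 = 20.

20:1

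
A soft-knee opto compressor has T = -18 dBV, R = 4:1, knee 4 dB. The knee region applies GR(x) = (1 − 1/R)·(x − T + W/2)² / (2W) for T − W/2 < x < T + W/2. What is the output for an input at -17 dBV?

x − T + W/2 = -17 − (-18) + 2 = 3.
GR = (1 − 1/4) × 3² / 8 = 0.75 × 9 / 8 = 0.84375 dB.
Output = -17 − 0.84375 = -17.84375 dBV.

-17.84375 dBV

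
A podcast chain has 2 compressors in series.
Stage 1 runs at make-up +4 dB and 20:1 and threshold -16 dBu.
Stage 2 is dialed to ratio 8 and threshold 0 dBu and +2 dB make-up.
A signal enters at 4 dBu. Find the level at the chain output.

Stage 1: 20 dB above -16 dBu, reduced 20:1 to 1 dB above → -15 dBu; +4 dB make-up → -11 dBu.
Stage 2: -11 dBu is at or below the 0 dBu threshold — no compression; make-up brings it to -9 dBu.

-9 dBu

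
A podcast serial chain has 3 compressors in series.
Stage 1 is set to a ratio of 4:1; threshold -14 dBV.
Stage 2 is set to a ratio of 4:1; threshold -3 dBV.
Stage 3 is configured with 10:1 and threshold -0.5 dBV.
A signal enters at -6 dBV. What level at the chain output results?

Stage 1: overshoot 8 dB → 8/4 = 2 dB → -12 dBV.
Stage 2: -12 dBV is at or below the -3 dBV threshold — no compression; output -12 dBV.
Stage 3: -12 dBV ≤ -0.5 dBV, so stage 3 doesn't engage; output -12 dBV.

-12 dBV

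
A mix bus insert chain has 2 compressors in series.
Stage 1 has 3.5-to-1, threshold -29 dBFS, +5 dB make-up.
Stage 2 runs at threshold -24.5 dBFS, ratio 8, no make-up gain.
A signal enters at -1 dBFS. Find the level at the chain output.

-23.4375 dBFS

Stage 1: overshoot 28 dB → 28/3.5 = 8 dB → -21 dBFS; +5 dB make-up → -16 dBFS.
Stage 2: 8.5 dB above -24.5 dBFS, reduced 8:1 to 1.0625 dB above → -23.4375 dBFS.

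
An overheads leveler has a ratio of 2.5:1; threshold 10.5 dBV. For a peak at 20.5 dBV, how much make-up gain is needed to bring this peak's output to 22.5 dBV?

8 dB

Without make-up, output = threshold + overshoot/2.5 = 10.5 + 4 = 14.5 dBV.
Gap to target: 8 dB.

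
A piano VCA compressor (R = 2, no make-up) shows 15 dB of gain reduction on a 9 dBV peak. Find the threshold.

Input is 30 dB above T (since output overshoot × R = input overshoot: (-6 − T)·2 = 9 − T gives T = -21 dBV).
Check: -21 + (9 − (-21))/2 = -21 + 15 = -6 dBV. ✓

-21 dBV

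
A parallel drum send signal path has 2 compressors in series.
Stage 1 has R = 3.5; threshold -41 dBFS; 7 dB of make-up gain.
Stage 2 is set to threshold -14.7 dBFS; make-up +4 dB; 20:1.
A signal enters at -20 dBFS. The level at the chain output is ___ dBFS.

Stage 1: 21 dB above -41 dBFS, reduced 3.5:1 to 6 dB above → -35 dBFS; +7 dB make-up → -28 dBFS.
Stage 2: -28 dBFS ≤ -14.7 dBFS, so stage 2 doesn't engage; make-up brings it to -24 dBFS.

-24 dBFS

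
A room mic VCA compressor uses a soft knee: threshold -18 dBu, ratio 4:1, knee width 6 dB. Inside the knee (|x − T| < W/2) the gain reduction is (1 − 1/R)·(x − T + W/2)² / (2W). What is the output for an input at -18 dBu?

x − T + W/2 = -18 − (-18) + 3 = 3.
GR = (1 − 1/4) × 3² / 12 = 0.75 × 9 / 12 = 0.5625 dB.
Output = -18 − 0.5625 = -18.5625 dBu.

-18.5625 dBu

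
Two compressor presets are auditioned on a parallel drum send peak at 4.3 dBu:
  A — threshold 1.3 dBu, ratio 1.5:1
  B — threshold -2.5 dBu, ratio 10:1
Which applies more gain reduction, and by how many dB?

B, by 5.12 dB

A: GR = 3 − 3/1.5 = 1 dB.
B: GR = 6.8 − 6.8/10 = 6.12 dB.
B reduces 5.12 dB more.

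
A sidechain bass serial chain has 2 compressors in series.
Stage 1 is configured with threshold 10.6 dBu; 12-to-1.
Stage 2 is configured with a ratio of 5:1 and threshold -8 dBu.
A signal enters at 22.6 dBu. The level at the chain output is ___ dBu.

Stage 1: overshoot 12 dB → 12/12 = 1 dB → 11.6 dBu.
Stage 2: 19.6 dB above -8 dBu, reduced 5:1 to 3.92 dB above → -4.08 dBu.

-4.08 dBu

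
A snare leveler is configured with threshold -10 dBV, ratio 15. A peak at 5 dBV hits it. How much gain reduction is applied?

14 dB

The signal is 15 dB above threshold.
A 15:1 ratio leaves 1 dB of that excess.
Gain reduction = 15 − 1 = 14 dB.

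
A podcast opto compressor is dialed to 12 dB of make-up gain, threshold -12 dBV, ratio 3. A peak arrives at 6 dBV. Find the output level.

6 dBV sits 18 dB over threshold.
The 18 dB excess becomes 6 dB after 3:1 reduction.
So the level is -12 + 6 = -6 dBV; make-up adds 12 dB, giving 6 dBV.

6 dBV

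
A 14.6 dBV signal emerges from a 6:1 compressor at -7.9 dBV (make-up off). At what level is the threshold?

Let T be the threshold. Output overshoot = (input overshoot)/R, so -7.9 − T = (14.6 − T)/6.
6·(-7.9 − T) = 14.6 − T → 5·T = -47.4 − 14.6 = -62.
T = -62/5 = -12.4 dBV.

-12.4 dBV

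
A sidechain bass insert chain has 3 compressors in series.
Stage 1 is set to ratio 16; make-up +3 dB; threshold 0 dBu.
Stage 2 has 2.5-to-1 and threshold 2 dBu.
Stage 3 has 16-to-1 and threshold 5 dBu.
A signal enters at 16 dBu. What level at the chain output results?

Stage 1: 16 dBu is 16 dB over 0 dBu; at 16:1 that becomes 1 dB over, giving 1 dBu; +3 dB make-up → 4 dBu.
Stage 2: overshoot 2 dB → 2/2.5 = 0.8 dB → 2.8 dBu.
Stage 3: 2.8 dBu is at or below the 5 dBu threshold — no compression; output 2.8 dBu.

2.8 dBu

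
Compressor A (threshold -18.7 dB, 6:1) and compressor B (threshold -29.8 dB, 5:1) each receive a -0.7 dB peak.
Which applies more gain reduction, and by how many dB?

B, by 8.28 dB

A: GR = 18 − 18/6 = 15 dB.
B: GR = 29.1 − 29.1/5 = 23.28 dB.
B reduces 8.28 dB more.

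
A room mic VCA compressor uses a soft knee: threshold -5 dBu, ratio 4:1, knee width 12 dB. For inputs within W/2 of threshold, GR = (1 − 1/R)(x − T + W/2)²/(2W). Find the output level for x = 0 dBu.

-3.78125 dBu

x − T + W/2 = 0 − (-5) + 6 = 11.
GR = (1 − 1/4) × 11² / 24 = 0.75 × 121 / 24 = 3.78125 dB.
Output = 0 − 3.78125 = -3.78125 dBu.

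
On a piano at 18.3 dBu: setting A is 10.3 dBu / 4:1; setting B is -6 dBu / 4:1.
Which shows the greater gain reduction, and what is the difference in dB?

A: overshoot 8 dB → output overshoot 2 dB → GR 6 dB.
B: overshoot 24.3 dB → output overshoot 6.075 dB → GR 18.225 dB.
B reduces 12.225 dB more.

B, by 12.225 dB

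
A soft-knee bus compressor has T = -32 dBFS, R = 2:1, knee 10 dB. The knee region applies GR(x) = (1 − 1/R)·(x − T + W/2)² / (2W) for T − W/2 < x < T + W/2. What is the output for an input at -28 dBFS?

-30.025 dBFS

x − T + W/2 = -28 − (-32) + 5 = 9.
GR = (1 − 1/2) × 9² / 20 = 0.5 × 81 / 20 = 2.025 dB.
Output = -28 − 2.025 = -30.025 dBFS.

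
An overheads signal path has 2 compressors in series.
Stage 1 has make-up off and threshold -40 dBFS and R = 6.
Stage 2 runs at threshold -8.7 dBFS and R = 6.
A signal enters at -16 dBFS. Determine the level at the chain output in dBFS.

-36 dBFS

Stage 1: -16 dBFS is 24 dB over -40 dBFS; at 6:1 that becomes 4 dB over, giving -36 dBFS.
Stage 2: -36 dBFS is at or below the -8.7 dBFS threshold — no compression; output -36 dBFS.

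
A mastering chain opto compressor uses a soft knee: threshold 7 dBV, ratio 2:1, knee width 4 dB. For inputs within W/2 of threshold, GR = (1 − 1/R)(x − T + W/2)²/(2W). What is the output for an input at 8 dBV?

x − T + W/2 = 8 − 7 + 2 = 3.
GR = (1 − 1/2) × 3² / 8 = 0.5 × 9 / 8 = 0.5625 dB.
Output = 8 − 0.5625 = 7.4375 dBV.

7.4375 dBV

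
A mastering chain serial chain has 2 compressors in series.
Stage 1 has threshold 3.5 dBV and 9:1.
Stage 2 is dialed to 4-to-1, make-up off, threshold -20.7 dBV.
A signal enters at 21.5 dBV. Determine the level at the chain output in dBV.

-14.15 dBV

Stage 1: 18 dB above 3.5 dBV, reduced 9:1 to 2 dB above → 5.5 dBV.
Stage 2: 5.5 dBV is 26.2 dB over -20.7 dBV; at 4:1 that becomes 6.55 dB over, giving -14.15 dBV.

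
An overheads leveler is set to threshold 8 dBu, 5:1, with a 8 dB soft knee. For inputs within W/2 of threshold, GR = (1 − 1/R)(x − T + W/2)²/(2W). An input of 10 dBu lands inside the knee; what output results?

8.2 dBu

x − T + W/2 = 10 − 8 + 4 = 6.
GR = (1 − 1/5) × 6² / 16 = 0.8 × 36 / 16 = 1.8 dB.
Output = 10 − 1.8 = 8.2 dBu.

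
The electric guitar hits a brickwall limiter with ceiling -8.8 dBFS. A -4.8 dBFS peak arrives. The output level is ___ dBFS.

The limiter clamps the peak to its -8.8 dBFS ceiling.

-8.8 dBFS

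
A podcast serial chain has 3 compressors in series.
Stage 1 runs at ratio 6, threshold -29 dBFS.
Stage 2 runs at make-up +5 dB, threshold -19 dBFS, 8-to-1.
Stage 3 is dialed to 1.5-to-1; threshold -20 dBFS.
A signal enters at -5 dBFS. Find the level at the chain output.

-20 dBFS

Stage 1: overshoot 24 dB → 24/6 = 4 dB → -25 dBFS.
Stage 2: -25 dBFS is at or below the -19 dBFS threshold — no compression; make-up brings it to -20 dBFS.
Stage 3: below threshold (-20 ≤ -20); passes unchanged; output -20 dBFS.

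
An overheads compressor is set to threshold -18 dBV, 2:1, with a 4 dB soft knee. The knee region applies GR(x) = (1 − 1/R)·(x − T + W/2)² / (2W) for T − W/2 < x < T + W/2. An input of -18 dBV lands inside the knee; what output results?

x − T + W/2 = -18 − (-18) + 2 = 2.
GR = (1 − 1/2) × 2² / 8 = 0.5 × 4 / 8 = 0.25 dB.
Output = -18 − 0.25 = -18.25 dBV.

-18.25 dBV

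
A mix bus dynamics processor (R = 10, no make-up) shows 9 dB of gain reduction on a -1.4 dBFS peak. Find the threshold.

Input is 10 dB above T (since output overshoot × R = input overshoot: (-10.4 − T)·10 = -1.4 − T gives T = -11.4 dBFS).
Check: -11.4 + (-1.4 − (-11.4))/10 = -11.4 + 1 = -10.4 dBFS. ✓

-11.4 dBFS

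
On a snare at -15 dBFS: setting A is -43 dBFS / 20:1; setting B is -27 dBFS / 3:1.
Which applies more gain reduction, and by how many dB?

A, by 18.6 dB

A: GR = 28 − 28/20 = 26.6 dB.
B: GR = 12 − 12/3 = 8 dB.
Difference: 18.6 dB in favour of A.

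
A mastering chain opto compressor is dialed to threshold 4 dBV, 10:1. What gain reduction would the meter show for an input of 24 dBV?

18 dB

24 dBV exceeds the threshold by 20 dB.
After 10:1 compression the overshoot becomes 20/10 = 2 dB.
So the signal is attenuated by 20 − 2 = 18 dB.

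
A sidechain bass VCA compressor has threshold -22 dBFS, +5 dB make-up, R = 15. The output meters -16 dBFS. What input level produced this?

-7 dBFS

Stripping the +5 dB make-up gives -21 dBFS at the gain stage.
The compressed level sits -21 − (-22) = 1 dB over threshold.
Undo the ratio: input overshoot = 1 × 15 = 15 dB, giving input = -7 dBFS.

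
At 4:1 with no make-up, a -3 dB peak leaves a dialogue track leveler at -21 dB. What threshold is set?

-27 dB

Gain reduction = -3 − (-21) = 18 dB; output overshoot = GR / (R − 1) = 18 / 3 = 6 dB.
Threshold = output − output overshoot = -21 − 6 = -27 dB.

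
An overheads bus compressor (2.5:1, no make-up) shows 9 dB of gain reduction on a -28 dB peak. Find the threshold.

Input is 15 dB above T (since output overshoot × R = input overshoot: (-37 − T)·2.5 = -28 − T gives T = -43 dB).
Check: -43 + (-28 − (-43))/2.5 = -43 + 6 = -37 dB. ✓

-43 dB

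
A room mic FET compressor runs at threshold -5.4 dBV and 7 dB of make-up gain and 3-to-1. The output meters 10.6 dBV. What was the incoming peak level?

Before make-up, the level was 10.6 − 7 = 3.6 dBV.
That's 9 dB above the -5.4 dBV threshold.
Before 3:1 compression the overshoot was 9 × 3 = 27 dB, so input = -5.4 + 27 = 21.6 dBV.

21.6 dBV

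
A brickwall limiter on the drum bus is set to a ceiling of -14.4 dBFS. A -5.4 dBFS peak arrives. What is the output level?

-14.4 dBFS

A brickwall limiter is an ∞:1 compressor: any input above the ceiling is clamped to -14.4 dBFS.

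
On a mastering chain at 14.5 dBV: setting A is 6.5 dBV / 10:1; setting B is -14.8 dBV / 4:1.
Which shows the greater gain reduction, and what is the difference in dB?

A: 8 dB over, compressed to 0.8 dB over, so 7.2 dB of GR.
B: 29.3 dB over, compressed to 7.325 dB over, so 21.975 dB of GR.
B reduces 14.775 dB more.

B, by 14.775 dB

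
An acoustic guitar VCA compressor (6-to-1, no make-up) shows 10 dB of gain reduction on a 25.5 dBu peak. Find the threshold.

Input is 12 dB above T (since output overshoot × R = input overshoot: (15.5 − T)·6 = 25.5 − T gives T = 13.5 dBu).
Check: 13.5 + (25.5 − 13.5)/6 = 13.5 + 2 = 15.5 dBu. ✓

13.5 dBu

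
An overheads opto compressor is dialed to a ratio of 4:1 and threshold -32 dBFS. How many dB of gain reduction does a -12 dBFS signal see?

-12 dBFS exceeds the threshold by 20 dB.
At 4:1, output sits 20/4 = 5 dB above threshold.
GR = overshoot in − overshoot out = 20 − 5 = 15 dB.

15 dB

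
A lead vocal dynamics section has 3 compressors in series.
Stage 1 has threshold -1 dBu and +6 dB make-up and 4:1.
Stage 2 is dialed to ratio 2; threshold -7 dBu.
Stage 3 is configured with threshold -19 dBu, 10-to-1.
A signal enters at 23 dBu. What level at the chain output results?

Stage 1: 24 dB above -1 dBu, reduced 4:1 to 6 dB above → 5 dBu; +6 dB make-up → 11 dBu.
Stage 2: 11 dBu is 18 dB over -7 dBu; at 2:1 that becomes 9 dB over, giving 2 dBu.
Stage 3: 21 dB above -19 dBu, reduced 10:1 to 2.1 dB above → -16.9 dBu.

-16.9 dBu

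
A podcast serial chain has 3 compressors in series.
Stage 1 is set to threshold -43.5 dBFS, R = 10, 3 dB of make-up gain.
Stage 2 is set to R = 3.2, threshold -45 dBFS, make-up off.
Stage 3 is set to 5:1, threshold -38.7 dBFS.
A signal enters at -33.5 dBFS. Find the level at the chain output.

Stage 1: 10 dB above -43.5 dBFS, reduced 10:1 to 1 dB above → -42.5 dBFS; +3 dB make-up → -39.5 dBFS.
Stage 2: -39.5 dBFS is 5.5 dB over -45 dBFS; at 3.2:1 that becomes 1.71875 dB over, giving -43.28125 dBFS.
Stage 3: below threshold (-43.28125 ≤ -38.7); passes unchanged; output -43.28125 dBFS.

-43.28125 dBFS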